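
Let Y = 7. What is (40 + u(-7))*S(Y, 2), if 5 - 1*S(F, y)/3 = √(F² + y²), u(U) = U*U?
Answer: 1335 - 267*√53 ≈ -608.79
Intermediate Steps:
u(U) = U²
S(F, y) = 15 - 3*√(F² + y²)
(40 + u(-7))*S(Y, 2) = (40 + (-7)²)*(15 - 3*√(7² + 2²)) = (40 + 49)*(15 - 3*√(49 + 4)) = 89*(15 - 3*√53) = 1335 - 267*√53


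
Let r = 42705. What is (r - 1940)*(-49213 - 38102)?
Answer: -3559395975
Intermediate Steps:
(r - 1940)*(-49213 - 38102) = (42705 - 1940)*(-49213 - 38102) = 40765*(-87315) = -3559395975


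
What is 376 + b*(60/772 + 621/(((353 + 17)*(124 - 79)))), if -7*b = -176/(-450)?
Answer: 11746744228/31241875 ≈ 375.99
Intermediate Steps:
b = -88/1575 (b = -(-176)/(7*(-450)) = -(-176)*(-1)/(7*450) = -⅐*88/225 = -88/1575 ≈ -0.055873)
376 + b*(60/772 + 621/(((353 + 17)*(124 - 79)))) = 376 - 88*(60/772 + 621/(((353 + 17)*(124 - 79))))/1575 = 376 - 88*(60*(1/772) + 621/((370*45)))/1575 = 376 - 88*(15/193 + 621/16650)/1575 = 376 - 88*(15/193 + 621*(1/16650))/1575 = 376 - 88*(15/193 + 69/1850)/1575 = 376 - 88/1575*41067/357050 = 376 - 200772/31241875 = 11746744228/31241875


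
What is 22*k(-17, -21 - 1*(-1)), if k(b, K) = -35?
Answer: -770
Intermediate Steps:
22*k(-17, -21 - 1*(-1)) = 22*(-35) = -770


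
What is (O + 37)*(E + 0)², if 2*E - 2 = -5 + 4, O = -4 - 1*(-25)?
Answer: 29/2 ≈ 14.500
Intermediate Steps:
O = 21 (O = -4 + 25 = 21)
E = ½ (E = 1 + (-5 + 4)/2 = 1 + (½)*(-1) = 1 - ½ = ½ ≈ 0.50000)
(O + 37)*(E + 0)² = (21 + 37)*(½ + 0)² = 58*(½)² = 58*(¼) = 29/2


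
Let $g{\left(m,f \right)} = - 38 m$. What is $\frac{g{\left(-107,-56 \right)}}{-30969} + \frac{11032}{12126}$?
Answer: $\frac{48724282}{62588349} \approx 0.77849$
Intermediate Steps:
$\frac{g{\left(-107,-56 \right)}}{-30969} + \frac{11032}{12126} = \frac{\left(-38\right) \left(-107\right)}{-30969} + \frac{11032}{12126} = 4066 \left(- \frac{1}{30969}\right) + 11032 \cdot \frac{1}{12126} = - \frac{4066}{30969} + \frac{5516}{6063} = \frac{48724282}{62588349}$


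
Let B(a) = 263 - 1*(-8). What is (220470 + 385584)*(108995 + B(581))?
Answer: 66221096364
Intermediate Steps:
B(a) = 271 (B(a) = 263 + 8 = 271)
(220470 + 385584)*(108995 + B(581)) = (220470 + 385584)*(108995 + 271) = 606054*109266 = 66221096364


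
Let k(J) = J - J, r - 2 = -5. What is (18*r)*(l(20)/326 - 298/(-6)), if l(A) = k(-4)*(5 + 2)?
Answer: -2682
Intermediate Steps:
r = -3 (r = 2 - 5 = -3)
k(J) = 0
l(A) = 0 (l(A) = 0*(5 + 2) = 0*7 = 0)
(18*r)*(l(20)/326 - 298/(-6)) = (18*(-3))*(0/326 - 298/(-6)) = -54*(0*(1/326) - 298*(-⅙)) = -54*(0 + 149/3) = -54*149/3 = -2682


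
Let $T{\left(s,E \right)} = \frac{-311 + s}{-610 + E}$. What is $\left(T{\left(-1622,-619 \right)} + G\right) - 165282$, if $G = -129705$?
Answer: $- \frac{362537090}{1229} \approx -2.9499 \cdot 10^{5}$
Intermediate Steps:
$T{\left(s,E \right)} = \frac{-311 + s}{-610 + E}$
$\left(T{\left(-1622,-619 \right)} + G\right) - 165282 = \left(\frac{-311 - 1622}{-610 - 619} - 129705\right) - 165282 = \left(\frac{1}{-1229} \left(-1933\right) - 129705\right) - 165282 = \left(\left(- \frac{1}{1229}\right) \left(-1933\right) - 129705\right) - 165282 = \left(\frac{1933}{1229} - 129705\right) - 165282 = - \frac{159405512}{1229} - 165282 = - \frac{362537090}{1229}$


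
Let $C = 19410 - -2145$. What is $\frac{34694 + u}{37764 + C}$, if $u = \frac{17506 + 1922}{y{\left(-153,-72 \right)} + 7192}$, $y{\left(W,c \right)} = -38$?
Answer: $\frac{124110152}{212184063} \approx 0.58492$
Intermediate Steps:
$C = 21555$ ($C = 19410 + 2145 = 21555$)
$u = \frac{9714}{3577}$ ($u = \frac{17506 + 1922}{-38 + 7192} = \frac{19428}{7154} = 19428 \cdot \frac{1}{7154} = \frac{9714}{3577} \approx 2.7157$)
$\frac{34694 + u}{37764 + C} = \frac{34694 + \frac{9714}{3577}}{37764 + 21555} = \frac{124110152}{3577 \cdot 59319} = \frac{124110152}{3577} \cdot \frac{1}{59319} = \frac{124110152}{212184063}$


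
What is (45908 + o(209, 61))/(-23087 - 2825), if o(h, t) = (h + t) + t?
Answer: -46239/25912 ≈ -1.7845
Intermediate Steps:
o(h, t) = h + 2*t
(45908 + o(209, 61))/(-23087 - 2825) = (45908 + (209 + 2*61))/(-23087 - 2825) = (45908 + (209 + 122))/(-25912) = (45908 + 331)*(-1/25912) = 46239*(-1/25912) = -46239/25912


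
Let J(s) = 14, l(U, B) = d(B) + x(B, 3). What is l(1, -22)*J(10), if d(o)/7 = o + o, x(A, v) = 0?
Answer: -4312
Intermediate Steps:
d(o) = 14*o (d(o) = 7*(o + o) = 7*(2*o) = 14*o)
l(U, B) = 14*B (l(U, B) = 14*B + 0 = 14*B)
l(1, -22)*J(10) = (14*(-22))*14 = -308*14 = -4312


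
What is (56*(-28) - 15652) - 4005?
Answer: -21225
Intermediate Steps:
(56*(-28) - 15652) - 4005 = (-1568 - 15652) - 4005 = -17220 - 4005 = -21225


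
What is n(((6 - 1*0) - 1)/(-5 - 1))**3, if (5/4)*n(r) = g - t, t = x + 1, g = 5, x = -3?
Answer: 21952/125 ≈ 175.62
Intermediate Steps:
t = -2 (t = -3 + 1 = -2)
n(r) = 28/5 (n(r) = 4*(5 - 1*(-2))/5 = 4*(5 + 2)/5 = (4/5)*7 = 28/5)
n(((6 - 1*0) - 1)/(-5 - 1))**3 = (28/5)**3 = 21952/125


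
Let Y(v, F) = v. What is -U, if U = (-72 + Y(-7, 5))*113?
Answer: 8927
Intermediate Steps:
U = -8927 (U = (-72 - 7)*113 = -79*113 = -8927)
-U = -1*(-8927) = 8927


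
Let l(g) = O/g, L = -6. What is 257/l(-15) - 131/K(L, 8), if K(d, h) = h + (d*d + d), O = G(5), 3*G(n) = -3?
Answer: 146359/38 ≈ 3851.6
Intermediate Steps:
G(n) = -1 (G(n) = (⅓)*(-3) = -1)
O = -1
K(d, h) = d + h + d² (K(d, h) = h + (d² + d) = h + (d + d²) = d + h + d²)
l(g) = -1/g
257/l(-15) - 131/K(L, 8) = 257/((-1/(-15))) - 131/(-6 + 8 + (-6)²) = 257/((-1*(-1/15))) - 131/(-6 + 8 + 36) = 257/(1/15) - 131/38 = 257*15 - 131*1/38 = 3855 - 131/38 = 146359/38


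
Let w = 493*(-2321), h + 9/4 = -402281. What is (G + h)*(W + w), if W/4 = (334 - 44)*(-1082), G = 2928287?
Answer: -24243300782595/4 ≈ -6.0608e+12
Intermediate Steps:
h = -1609133/4 (h = -9/4 - 402281 = -1609133/4 ≈ -4.0228e+5)
W = -1255120 (W = 4*((334 - 44)*(-1082)) = 4*(290*(-1082)) = 4*(-313780) = -1255120)
w = -1144253
(G + h)*(W + w) = (2928287 - 1609133/4)*(-1255120 - 1144253) = (10104015/4)*(-2399373) = -24243300782595/4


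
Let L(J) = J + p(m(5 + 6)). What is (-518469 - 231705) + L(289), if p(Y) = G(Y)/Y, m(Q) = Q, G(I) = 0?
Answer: -749885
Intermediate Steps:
p(Y) = 0 (p(Y) = 0/Y = 0)
L(J) = J (L(J) = J + 0 = J)
(-518469 - 231705) + L(289) = (-518469 - 231705) + 289 = -750174 + 289 = -749885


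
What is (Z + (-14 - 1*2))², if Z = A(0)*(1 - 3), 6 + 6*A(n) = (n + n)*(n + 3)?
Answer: 196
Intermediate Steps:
A(n) = -1 + n*(3 + n)/3 (A(n) = -1 + ((n + n)*(n + 3))/6 = -1 + ((2*n)*(3 + n))/6 = -1 + (2*n*(3 + n))/6 = -1 + n*(3 + n)/3)
Z = 2 (Z = (-1 + 0 + (⅓)*0²)*(1 - 3) = (-1 + 0 + (⅓)*0)*(-2) = (-1 + 0 + 0)*(-2) = -1*(-2) = 2)
(Z + (-14 - 1*2))² = (2 + (-14 - 1*2))² = (2 + (-14 - 2))² = (2 - 16)² = (-14)² = 196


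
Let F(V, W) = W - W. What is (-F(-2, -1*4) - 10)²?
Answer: 100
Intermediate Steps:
F(V, W) = 0
(-F(-2, -1*4) - 10)² = (-1*0 - 10)² = (0 - 10)² = (-10)² = 100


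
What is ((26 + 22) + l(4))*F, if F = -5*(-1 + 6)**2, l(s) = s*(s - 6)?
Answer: -5000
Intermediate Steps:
l(s) = s*(-6 + s)
F = -125 (F = -5*5**2 = -5*25 = -125)
((26 + 22) + l(4))*F = ((26 + 22) + 4*(-6 + 4))*(-125) = (48 + 4*(-2))*(-125) = (48 - 8)*(-125) = 40*(-125) = -5000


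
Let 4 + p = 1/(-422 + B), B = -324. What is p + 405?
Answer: 299145/746 ≈ 401.00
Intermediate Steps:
p = -2985/746 (p = -4 + 1/(-422 - 324) = -4 + 1/(-746) = -4 - 1/746 = -2985/746 ≈ -4.0013)
p + 405 = -2985/746 + 405 = 299145/746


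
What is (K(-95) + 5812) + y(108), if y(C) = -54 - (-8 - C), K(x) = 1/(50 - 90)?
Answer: 234959/40 ≈ 5874.0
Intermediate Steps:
K(x) = -1/40 (K(x) = 1/(-40) = -1/40)
y(C) = -46 + C (y(C) = -54 + (8 + C) = -46 + C)
(K(-95) + 5812) + y(108) = (-1/40 + 5812) + (-46 + 108) = 232479/40 + 62 = 234959/40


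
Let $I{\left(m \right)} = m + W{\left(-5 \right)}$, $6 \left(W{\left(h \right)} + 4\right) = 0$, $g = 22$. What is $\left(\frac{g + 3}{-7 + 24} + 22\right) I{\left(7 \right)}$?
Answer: $\frac{1197}{17} \approx 70.412$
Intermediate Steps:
$W{\left(h \right)} = -4$ ($W{\left(h \right)} = -4 + \frac{1}{6} \cdot 0 = -4 + 0 = -4$)
$I{\left(m \right)} = -4 + m$ ($I{\left(m \right)} = m - 4 = -4 + m$)
$\left(\frac{g + 3}{-7 + 24} + 22\right) I{\left(7 \right)} = \left(\frac{22 + 3}{-7 + 24} + 22\right) \left(-4 + 7\right) = \left(\frac{25}{17} + 22\right) 3 = \frac{399}{17} \cdot 3 = \frac{1197}{17}$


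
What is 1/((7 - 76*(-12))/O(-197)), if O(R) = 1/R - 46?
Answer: -9063/181043 ≈ -0.050060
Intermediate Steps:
O(R) = -46 + 1/R
1/((7 - 76*(-12))/O(-197)) = 1/((7 - 76*(-12))/(-46 + 1/(-197))) = 1/((7 + 912)/(-46 - 1/197)) = 1/(919/(-9063/197)) = 1/(919*(-197/9063)) = 1/(-181043/9063) = -9063/181043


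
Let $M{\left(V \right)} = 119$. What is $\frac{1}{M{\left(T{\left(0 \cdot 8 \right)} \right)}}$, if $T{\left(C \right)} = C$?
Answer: $\frac{1}{119} \approx 0.0084034$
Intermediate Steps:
$\frac{1}{M{\left(T{\left(0 \cdot 8 \right)} \right)}} = \frac{1}{119}$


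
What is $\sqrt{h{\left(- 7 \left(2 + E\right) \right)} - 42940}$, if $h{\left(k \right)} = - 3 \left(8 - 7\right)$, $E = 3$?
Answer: $i \sqrt{42943} \approx 207.23 i$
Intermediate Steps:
$h{\left(k \right)} = -3$ ($h{\left(k \right)} = \left(-3\right) 1 = -3$)
$\sqrt{h{\left(- 7 \left(2 + E\right) \right)} - 42940} = \sqrt{-3 - 42940} = \sqrt{-42943} = i \sqrt{42943}$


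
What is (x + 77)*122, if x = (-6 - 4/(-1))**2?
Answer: 9882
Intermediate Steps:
x = 4 (x = (-6 - 4*(-1))**2 = (-6 + 4)**2 = (-2)**2 = 4)
(x + 77)*122 = (4 + 77)*122 = 81*122 = 9882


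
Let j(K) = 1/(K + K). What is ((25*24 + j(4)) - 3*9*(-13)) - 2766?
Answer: -14519/8 ≈ -1814.9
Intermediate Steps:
j(K) = 1/(2*K)
((25*24 + j(4)) - 3*9*(-13)) - 2766 = ((25*24 + (1/2)/4) - 3*9*(-13)) - 2766 = ((600 + (1/2)*(1/4)) - 27*(-13)) - 2766 = ((600 + 1/8) + 351) - 2766 = (4801/8 + 351) - 2766 = 7609/8 - 2766 = -14519/8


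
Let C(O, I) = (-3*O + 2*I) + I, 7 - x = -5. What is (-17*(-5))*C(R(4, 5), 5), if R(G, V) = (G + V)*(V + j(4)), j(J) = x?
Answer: -37740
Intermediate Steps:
x = 12 (x = 7 - 1*(-5) = 7 + 5 = 12)
j(J) = 12
R(G, V) = (12 + V)*(G + V) (R(G, V) = (G + V)*(V + 12) = (G + V)*(12 + V) = (12 + V)*(G + V))
C(O, I) = -3*O + 3*I
(-17*(-5))*C(R(4, 5), 5) = (-17*(-5))*(-3*(5**2 + 12*4 + 12*5 + 4*5) + 3*5) = 85*(-3*(25 + 48 + 60 + 20) + 15) = 85*(-3*153 + 15) = 85*(-459 + 15) = 85*(-444) = -37740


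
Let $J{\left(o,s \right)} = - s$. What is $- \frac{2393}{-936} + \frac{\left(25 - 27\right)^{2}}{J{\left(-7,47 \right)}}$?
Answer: $\frac{108727}{43992} \approx 2.4715$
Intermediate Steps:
$- \frac{2393}{-936} + \frac{\left(25 - 27\right)^{2}}{J{\left(-7,47 \right)}} = - \frac{2393}{-936} + \frac{\left(25 - 27\right)^{2}}{\left(-1\right) 47} = \left(-2393\right) \left(- \frac{1}{936}\right) + \frac{\left(-2\right)^{2}}{-47} = \frac{2393}{936} + 4 \left(- \frac{1}{47}\right) = \frac{2393}{936} - \frac{4}{47} = \frac{108727}{43992}$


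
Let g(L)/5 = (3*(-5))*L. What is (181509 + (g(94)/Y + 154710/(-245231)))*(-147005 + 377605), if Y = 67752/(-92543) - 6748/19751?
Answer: 5218508180353005538628100/120325650387649 ≈ 4.3370e+10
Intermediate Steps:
g(L) = -75*L (g(L) = 5*((3*(-5))*L) = 5*(-15*L) = -75*L)
Y = -1962649916/1827816793 (Y = 67752*(-1/92543) - 6748*1/19751 = -67752/92543 - 6748/19751 = -1962649916/1827816793 ≈ -1.0738)
(181509 + (g(94)/Y + 154710/(-245231)))*(-147005 + 377605) = (181509 + ((-75*94)/(-1962649916/1827816793) + 154710/(-245231)))*(-147005 + 377605) = (181509 + (-7050*(-1827816793/1962649916) + 154710*(-1/245231)))*230600 = (181509 + (6443054195325/981324958 - 154710/245231))*230600 = (181509 + 1579884802589492895/240651300775298)*230600 = (45260261755013057577/240651300775298)*230600 = 5218508180353005538628100/120325650387649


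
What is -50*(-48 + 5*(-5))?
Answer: 3650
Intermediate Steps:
-50*(-48 + 5*(-5)) = -50*(-48 - 25) = -50*(-73) = 3650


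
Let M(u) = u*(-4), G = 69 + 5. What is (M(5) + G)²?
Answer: 2916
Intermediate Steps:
G = 74
M(u) = -4*u
(M(5) + G)² = (-4*5 + 74)² = (-20 + 74)² = 54² = 2916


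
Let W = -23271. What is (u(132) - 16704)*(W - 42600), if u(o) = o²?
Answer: -47427120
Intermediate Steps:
(u(132) - 16704)*(W - 42600) = (132² - 16704)*(-23271 - 42600) = (17424 - 16704)*(-65871) = 720*(-65871) = -47427120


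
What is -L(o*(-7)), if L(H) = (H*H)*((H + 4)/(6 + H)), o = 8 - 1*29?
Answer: -362551/17 ≈ -21327.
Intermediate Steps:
o = -21 (o = 8 - 29 = -21)
L(H) = H²*(4 + H)/(6 + H) (L(H) = H²*((4 + H)/(6 + H)) = H²*(4 + H)/(6 + H))
-L(o*(-7)) = -(-21*(-7))²*(4 - 21*(-7))/(6 - 21*(-7)) = -147²*(4 + 147)/(6 + 147) = -21609*151/153 = -1*362551/17 = -362551/17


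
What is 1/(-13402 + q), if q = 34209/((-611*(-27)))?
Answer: -611/8187355 ≈ -7.4627e-5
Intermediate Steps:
q = 1267/611 (q = 34209/16497 = 34209*(1/16497) = 1267/611 ≈ 2.0737)
1/(-13402 + q) = 1/(-13402 + 1267/611) = 1/(-8187355/611) = -611/8187355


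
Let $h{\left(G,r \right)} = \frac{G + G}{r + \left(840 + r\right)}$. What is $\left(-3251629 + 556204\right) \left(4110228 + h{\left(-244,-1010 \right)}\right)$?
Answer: $- \frac{653649932875470}{59} \approx -1.1079 \cdot 10^{13}$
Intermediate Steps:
$h{\left(G,r \right)} = \frac{2 G}{840 + 2 r}$
$\left(-3251629 + 556204\right) \left(4110228 + h{\left(-244,-1010 \right)}\right) = \left(-3251629 + 556204\right) \left(4110228 - \frac{244}{420 - 1010}\right) = - 2695425 \left(4110228 - \frac{244}{-590}\right) = - 2695425 \left(4110228 - - \frac{122}{295}\right) = - 2695425 \left(4110228 + \frac{122}{295}\right) = \left(-2695425\right) \frac{1212517382}{295} = - \frac{653649932875470}{59}$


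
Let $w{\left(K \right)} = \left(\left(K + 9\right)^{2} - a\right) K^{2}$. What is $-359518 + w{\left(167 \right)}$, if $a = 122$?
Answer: $860127688$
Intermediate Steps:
$w{\left(K \right)} = K^{2} \left(-122 + \left(9 + K\right)^{2}\right)$ ($w{\left(K \right)} = \left(\left(K + 9\right)^{2} - 122\right) K^{2} = \left(\left(9 + K\right)^{2} - 122\right) K^{2} = \left(-122 + \left(9 + K\right)^{2}\right) K^{2} = K^{2} \left(-122 + \left(9 + K\right)^{2}\right)$)
$-359518 + w{\left(167 \right)} = -359518 + 167^{2} \left(-122 + \left(9 + 167\right)^{2}\right) = -359518 + 27889 \left(-122 + 176^{2}\right) = -359518 + 27889 \left(-122 + 30976\right) = -359518 + 27889 \cdot 30854 = -359518 + 860487206 = 860127688$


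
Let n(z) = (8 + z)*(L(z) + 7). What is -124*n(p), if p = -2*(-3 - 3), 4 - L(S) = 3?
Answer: -19840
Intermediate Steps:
L(S) = 1 (L(S) = 4 - 1*3 = 4 - 3 = 1)
p = 12 (p = -2*(-6) = 12)
n(z) = 64 + 8*z (n(z) = (8 + z)*(1 + 7) = (8 + z)*8 = 64 + 8*z)
-124*n(p) = -124*(64 + 8*12) = -124*(64 + 96) = -124*160 = -19840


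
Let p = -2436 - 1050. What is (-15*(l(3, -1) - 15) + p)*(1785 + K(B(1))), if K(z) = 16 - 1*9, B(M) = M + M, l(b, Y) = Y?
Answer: -5816832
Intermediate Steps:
B(M) = 2*M
K(z) = 7 (K(z) = 16 - 9 = 7)
p = -3486
(-15*(l(3, -1) - 15) + p)*(1785 + K(B(1))) = (-15*(-1 - 15) - 3486)*(1785 + 7) = (-15*(-16) - 3486)*1792 = (240 - 3486)*1792 = -3246*1792 = -5816832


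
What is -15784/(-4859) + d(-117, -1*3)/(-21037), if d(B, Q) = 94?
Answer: 331591262/102218783 ≈ 3.2439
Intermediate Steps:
-15784/(-4859) + d(-117, -1*3)/(-21037) = -15784/(-4859) + 94/(-21037) = -15784*(-1/4859) + 94*(-1/21037) = 15784/4859 - 94/21037 = 331591262/102218783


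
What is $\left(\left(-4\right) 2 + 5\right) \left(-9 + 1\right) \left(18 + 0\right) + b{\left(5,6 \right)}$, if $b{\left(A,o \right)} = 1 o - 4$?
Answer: $434$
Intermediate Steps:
$b{\left(A,o \right)} = -4 + o$ ($b{\left(A,o \right)} = o - 4 = -4 + o$)
$\left(\left(-4\right) 2 + 5\right) \left(-9 + 1\right) \left(18 + 0\right) + b{\left(5,6 \right)} = \left(\left(-4\right) 2 + 5\right) \left(-9 + 1\right) \left(18 + 0\right) + \left(-4 + 6\right) = \left(-8 + 5\right) \left(\left(-8\right) 18\right) + 2 = \left(-3\right) \left(-144\right) + 2 = 432 + 2 = 434$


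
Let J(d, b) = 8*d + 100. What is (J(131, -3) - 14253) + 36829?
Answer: 23724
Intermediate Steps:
J(d, b) = 100 + 8*d
(J(131, -3) - 14253) + 36829 = ((100 + 8*131) - 14253) + 36829 = ((100 + 1048) - 14253) + 36829 = (1148 - 14253) + 36829 = -13105 + 36829 = 23724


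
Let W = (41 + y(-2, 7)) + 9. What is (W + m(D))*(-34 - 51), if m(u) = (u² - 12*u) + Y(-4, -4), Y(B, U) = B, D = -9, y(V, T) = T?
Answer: -20570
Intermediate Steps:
m(u) = -4 + u² - 12*u (m(u) = (u² - 12*u) - 4 = -4 + u² - 12*u)
W = 57 (W = (41 + 7) + 9 = 48 + 9 = 57)
(W + m(D))*(-34 - 51) = (57 + (-4 + (-9)² - 12*(-9)))*(-34 - 51) = (57 + (-4 + 81 + 108))*(-85) = (57 + 185)*(-85) = 242*(-85) = -20570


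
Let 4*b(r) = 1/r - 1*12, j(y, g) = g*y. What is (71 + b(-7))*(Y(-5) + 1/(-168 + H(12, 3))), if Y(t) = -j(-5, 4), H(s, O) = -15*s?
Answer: 13242977/9744 ≈ 1359.1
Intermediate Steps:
b(r) = -3 + 1/(4*r) (b(r) = (1/r - 1*12)/4 = (1/r - 12)/4 = (-12 + 1/r)/4 = -3 + 1/(4*r))
Y(t) = 20 (Y(t) = -4*(-5) = -1*(-20) = 20)
(71 + b(-7))*(Y(-5) + 1/(-168 + H(12, 3))) = (71 + (-3 + (1/4)/(-7)))*(20 + 1/(-168 - 15*12)) = (71 + (-3 + (1/4)*(-1/7)))*(20 + 1/(-168 - 180)) = (71 + (-3 - 1/28))*(20 + 1/(-348)) = (71 - 85/28)*(20 - 1/348) = (1903/28)*(6959/348) = 13242977/9744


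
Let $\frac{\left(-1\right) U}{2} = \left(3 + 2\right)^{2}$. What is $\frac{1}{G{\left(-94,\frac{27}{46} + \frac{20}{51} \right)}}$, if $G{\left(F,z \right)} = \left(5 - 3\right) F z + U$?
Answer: $- \frac{1173}{274568} \approx -0.0042722$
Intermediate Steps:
$U = -50$ ($U = - 2 \left(3 + 2\right)^{2} = - 2 \cdot 5^{2} = \left(-2\right) 25 = -50$)
$G{\left(F,z \right)} = -50 + 2 F z$ ($G{\left(F,z \right)} = \left(5 - 3\right) F z - 50 = 2 F z - 50 = -50 + 2 F z$)
$\frac{1}{G{\left(-94,\frac{27}{46} + \frac{20}{51} \right)}} = \frac{1}{-50 + 2 \left(-94\right) \left(\frac{27}{46} + \frac{20}{51}\right)} = \frac{1}{-50 + 2 \left(-94\right) \frac{2297}{2346}} = \frac{1}{-50 - \frac{215918}{1173}} = \frac{1}{- \frac{274568}{1173}} = - \frac{1173}{274568}$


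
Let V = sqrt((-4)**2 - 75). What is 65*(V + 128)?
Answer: 8320 + 65*I*sqrt(59) ≈ 8320.0 + 499.27*I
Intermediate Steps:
V = I*sqrt(59) (V = sqrt(16 - 75) = sqrt(-59) = I*sqrt(59) ≈ 7.6811*I)
65*(V + 128) = 65*(I*sqrt(59) + 128) = 65*(128 + I*sqrt(59)) = 8320 + 65*I*sqrt(59)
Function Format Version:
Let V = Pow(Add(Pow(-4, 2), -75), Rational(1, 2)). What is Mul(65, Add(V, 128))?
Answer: Add(8320, Mul(65, I, Pow(59, Rational(1, 2)))) ≈ Add(8320.0, Mul(499.27, I))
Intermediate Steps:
V = Mul(I, Pow(59, Rational(1, 2))) (V = Pow(Add(16, -75), Rational(1, 2)) = Pow(-59, Rational(1, 2)) = Mul(I, Pow(59, Rational(1, 2))) ≈ Mul(7.6811, I))
Mul(65, Add(V, 128)) = Mul(65, Add(Mul(I, Pow(59, Rational(1, 2))), 128)) = Mul(65, Add(128, Mul(I, Pow(59, Rational(1, 2))))) = Add(8320, Mul(65, I, Pow(59, Rational(1, 2))))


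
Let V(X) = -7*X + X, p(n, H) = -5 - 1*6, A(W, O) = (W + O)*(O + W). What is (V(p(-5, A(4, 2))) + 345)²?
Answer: 168921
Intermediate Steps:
A(W, O) = (O + W)² (A(W, O) = (O + W)*(O + W) = (O + W)²)
p(n, H) = -11 (p(n, H) = -5 - 6 = -11)
V(X) = -6*X
(V(p(-5, A(4, 2))) + 345)² = (-6*(-11) + 345)² = (66 + 345)² = 411² = 168921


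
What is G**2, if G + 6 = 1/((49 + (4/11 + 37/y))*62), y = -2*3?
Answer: 281168244009/7811201161 ≈ 35.996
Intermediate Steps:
y = -6
G = -530253/88381 (G = -6 + 1/((49 + (4/11 + 37/(-6)))*62) = -6 + (1/62)/(49 + (4*(1/11) + 37*(-1/6))) = -6 + (1/62)/(49 + (4/11 - 37/6)) = -6 + (1/62)/(49 - 383/66) = -6 + (1/62)/(2851/66) = -6 + (66/2851)*(1/62) = -6 + 33/88381 = -530253/88381 ≈ -5.9996)
G**2 = (-530253/88381)**2 = 281168244009/7811201161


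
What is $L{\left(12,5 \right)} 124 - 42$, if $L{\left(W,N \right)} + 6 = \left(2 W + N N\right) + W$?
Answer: $6778$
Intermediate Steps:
$L{\left(W,N \right)} = -6 + N^{2} + 3 W$ ($L{\left(W,N \right)} = -6 + \left(\left(2 W + N N\right) + W\right) = -6 + \left(\left(2 W + N^{2}\right) + W\right) = -6 + \left(\left(N^{2} + 2 W\right) + W\right) = -6 + \left(N^{2} + 3 W\right) = -6 + N^{2} + 3 W$)
$L{\left(12,5 \right)} 124 - 42 = \left(-6 + 5^{2} + 3 \cdot 12\right) 124 - 42 = \left(-6 + 25 + 36\right) 124 - 42 = 55 \cdot 124 - 42 = 6820 - 42 = 6778$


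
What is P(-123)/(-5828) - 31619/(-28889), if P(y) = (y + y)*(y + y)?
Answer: -55856114/6013039 ≈ -9.2892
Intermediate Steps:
P(y) = 4*y² (P(y) = (2*y)*(2*y) = 4*y²)
P(-123)/(-5828) - 31619/(-28889) = (4*(-123)²)/(-5828) - 31619/(-28889) = (4*15129)*(-1/5828) - 31619*(-1/28889) = 60516*(-1/5828) + 4517/4127 = -15129/1457 + 4517/4127 = -55856114/6013039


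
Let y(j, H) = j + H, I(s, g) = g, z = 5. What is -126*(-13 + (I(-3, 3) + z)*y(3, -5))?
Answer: 3654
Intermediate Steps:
y(j, H) = H + j
-126*(-13 + (I(-3, 3) + z)*y(3, -5)) = -126*(-13 + (3 + 5)*(-5 + 3)) = -126*(-13 + 8*(-2)) = -126*(-13 - 16) = -126*(-29) = 3654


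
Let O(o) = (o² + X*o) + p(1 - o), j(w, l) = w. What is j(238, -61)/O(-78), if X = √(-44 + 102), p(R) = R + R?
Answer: 371399/9652423 + 4641*√58/9652423 ≈ 0.042139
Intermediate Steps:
p(R) = 2*R
X = √58 ≈ 7.6158
O(o) = 2 + o² - 2*o + o*√58 (O(o) = (o² + √58*o) + 2*(1 - o) = (o² + o*√58) + (2 - 2*o) = 2 + o² - 2*o + o*√58)
j(238, -61)/O(-78) = 238/(2 + (-78)² - 2*(-78) - 78*√58) = 238/(2 + 6084 + 156 - 78*√58) = 238/(6242 - 78*√58)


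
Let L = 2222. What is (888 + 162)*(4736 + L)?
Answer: 7305900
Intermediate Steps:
(888 + 162)*(4736 + L) = (888 + 162)*(4736 + 2222) = 1050*6958 = 7305900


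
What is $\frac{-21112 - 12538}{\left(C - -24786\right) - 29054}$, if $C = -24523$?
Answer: $\frac{33650}{28791} \approx 1.1688$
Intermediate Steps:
$\frac{-21112 - 12538}{\left(C - -24786\right) - 29054} = \frac{-21112 - 12538}{\left(-24523 - -24786\right) - 29054} = - \frac{33650}{\left(-24523 + 24786\right) - 29054} = - \frac{33650}{263 - 29054} = - \frac{33650}{-28791} = \left(-33650\right) \left(- \frac{1}{28791}\right) = \frac{33650}{28791}$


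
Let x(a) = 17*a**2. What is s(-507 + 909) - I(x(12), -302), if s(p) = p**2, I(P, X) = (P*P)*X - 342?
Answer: 1809958554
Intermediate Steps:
I(P, X) = -342 + X*P**2 (I(P, X) = P**2*X - 342 = X*P**2 - 342 = -342 + X*P**2)
s(-507 + 909) - I(x(12), -302) = (-507 + 909)**2 - (-342 - 302*(17*12**2)**2) = 402**2 - (-342 - 302*(17*144)**2) = 161604 - (-342 - 302*2448**2) = 161604 - (-342 - 302*5992704) = 161604 - (-342 - 1809796608) = 161604 - 1*(-1809796950) = 161604 + 1809796950 = 1809958554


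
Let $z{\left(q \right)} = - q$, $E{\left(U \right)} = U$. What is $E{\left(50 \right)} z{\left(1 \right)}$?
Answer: $-50$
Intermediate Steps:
$E{\left(50 \right)} z{\left(1 \right)} = 50 \left(\left(-1\right) 1\right) = 50 \left(-1\right) = -50$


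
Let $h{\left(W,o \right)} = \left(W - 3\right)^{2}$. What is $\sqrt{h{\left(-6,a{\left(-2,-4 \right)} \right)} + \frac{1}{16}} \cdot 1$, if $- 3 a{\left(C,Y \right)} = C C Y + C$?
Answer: $\frac{\sqrt{1297}}{4} \approx 9.0035$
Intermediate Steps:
$a{\left(C,Y \right)} = - \frac{C}{3} - \frac{Y C^{2}}{3}$ ($a{\left(C,Y \right)} = - \frac{C C Y + C}{3} = - \frac{C^{2} Y + C}{3} = - \frac{Y C^{2} + C}{3} = - \frac{C + Y C^{2}}{3} = - \frac{C}{3} - \frac{Y C^{2}}{3}$)
$h{\left(W,o \right)} = \left(-3 + W\right)^{2}$
$\sqrt{h{\left(-6,a{\left(-2,-4 \right)} \right)} + \frac{1}{16}} \cdot 1 = \sqrt{\left(-3 - 6\right)^{2} + \frac{1}{16}} \cdot 1 = \sqrt{\left(-9\right)^{2} + \frac{1}{16}} \cdot 1 = \sqrt{81 + \frac{1}{16}} \cdot 1 = \sqrt{\frac{1297}{16}} \cdot 1 = \frac{\sqrt{1297}}{4} \cdot 1 = \frac{\sqrt{1297}}{4}$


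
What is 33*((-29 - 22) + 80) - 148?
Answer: 809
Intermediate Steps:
33*((-29 - 22) + 80) - 148 = 33*(-51 + 80) - 148 = 33*29 - 148 = 957 - 148 = 809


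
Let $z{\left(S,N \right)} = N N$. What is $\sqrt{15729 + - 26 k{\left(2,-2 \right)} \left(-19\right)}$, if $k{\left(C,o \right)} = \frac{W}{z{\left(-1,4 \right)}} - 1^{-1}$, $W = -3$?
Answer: $\frac{\sqrt{242278}}{4} \approx 123.05$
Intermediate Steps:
$z{\left(S,N \right)} = N^{2}$
$k{\left(C,o \right)} = - \frac{19}{16}$ ($k{\left(C,o \right)} = - \frac{3}{4^{2}} - 1^{-1} = - \frac{3}{16} - 1 = - \frac{19}{16}$)
$\sqrt{15729 + - 26 k{\left(2,-2 \right)} \left(-19\right)} = \sqrt{15729 + \left(-26\right) \left(- \frac{19}{16}\right) \left(-19\right)} = \sqrt{15729 + \frac{247}{8} \left(-19\right)} = \sqrt{15729 - \frac{4693}{8}} = \sqrt{\frac{121139}{8}} = \frac{\sqrt{242278}}{4}$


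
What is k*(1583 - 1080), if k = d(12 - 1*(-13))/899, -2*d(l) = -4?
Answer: 1006/899 ≈ 1.1190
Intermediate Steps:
d(l) = 2 (d(l) = -½*(-4) = 2)
k = 2/899 ≈ 0.0022247
k*(1583 - 1080) = 2*(1583 - 1080)/899 = (2/899)*503 = 1006/899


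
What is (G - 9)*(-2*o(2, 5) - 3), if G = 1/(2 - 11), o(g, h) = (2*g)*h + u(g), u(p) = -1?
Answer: 3362/9 ≈ 373.56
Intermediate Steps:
o(g, h) = -1 + 2*g*h (o(g, h) = (2*g)*h - 1 = 2*g*h - 1 = -1 + 2*g*h)
G = -⅑ (G = 1/(-9) = -⅑ ≈ -0.11111)
(G - 9)*(-2*o(2, 5) - 3) = (-⅑ - 9)*(-2*(-1 + 2*2*5) - 3) = -82*(-2*(-1 + 20) - 3)/9 = -82*(-2*19 - 3)/9 = -82*(-38 - 3)/9 = -82/9*(-41) = 3362/9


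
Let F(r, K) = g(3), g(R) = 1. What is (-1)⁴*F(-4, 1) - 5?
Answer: -4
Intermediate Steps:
F(r, K) = 1
(-1)⁴*F(-4, 1) - 5 = (-1)⁴*1 - 5 = 1*1 - 5 = 1 - 5 = -4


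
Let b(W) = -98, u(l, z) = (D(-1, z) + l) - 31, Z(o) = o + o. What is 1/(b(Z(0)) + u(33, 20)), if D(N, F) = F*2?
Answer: -1/56 ≈ -0.017857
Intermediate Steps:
D(N, F) = 2*F
Z(o) = 2*o
u(l, z) = -31 + l + 2*z (u(l, z) = (2*z + l) - 31 = (l + 2*z) - 31 = -31 + l + 2*z)
1/(b(Z(0)) + u(33, 20)) = 1/(-98 + (-31 + 33 + 2*20)) = 1/(-98 + (-31 + 33 + 40)) = 1/(-98 + 42) = 1/(-56) = -1/56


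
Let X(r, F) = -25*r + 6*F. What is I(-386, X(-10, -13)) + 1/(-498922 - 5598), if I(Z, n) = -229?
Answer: -115535081/504520 ≈ -229.00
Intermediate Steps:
I(-386, X(-10, -13)) + 1/(-498922 - 5598) = -229 + 1/(-498922 - 5598) = -229 + 1/(-504520) = -229 - 1/504520 = -115535081/504520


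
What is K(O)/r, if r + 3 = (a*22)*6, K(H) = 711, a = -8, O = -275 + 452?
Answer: -237/353 ≈ -0.67139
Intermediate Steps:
O = 177
r = -1059 (r = -3 - 8*22*6 = -3 - 176*6 = -3 - 1056 = -1059)
K(O)/r = 711/(-1059) = 711*(-1/1059) = -237/353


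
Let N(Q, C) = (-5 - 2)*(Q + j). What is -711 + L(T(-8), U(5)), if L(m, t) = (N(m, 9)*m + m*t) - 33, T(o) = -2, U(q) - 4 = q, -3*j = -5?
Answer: -2300/3 ≈ -766.67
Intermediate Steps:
j = 5/3 (j = -⅓*(-5) = 5/3 ≈ 1.6667)
U(q) = 4 + q
N(Q, C) = -35/3 - 7*Q (N(Q, C) = (-5 - 2)*(Q + 5/3) = -7*(5/3 + Q) = -35/3 - 7*Q)
L(m, t) = -33 + m*t + m*(-35/3 - 7*m) (L(m, t) = ((-35/3 - 7*m)*m + m*t) - 33 = (m*(-35/3 - 7*m) + m*t) - 33 = (m*t + m*(-35/3 - 7*m)) - 33 = -33 + m*t + m*(-35/3 - 7*m))
-711 + L(T(-8), U(5)) = -711 + (-33 - 7*(-2)² - 35/3*(-2) - 2*(4 + 5)) = -711 + (-33 - 7*4 + 70/3 - 2*9) = -711 + (-33 - 28 + 70/3 - 18) = -711 - 167/3 = -2300/3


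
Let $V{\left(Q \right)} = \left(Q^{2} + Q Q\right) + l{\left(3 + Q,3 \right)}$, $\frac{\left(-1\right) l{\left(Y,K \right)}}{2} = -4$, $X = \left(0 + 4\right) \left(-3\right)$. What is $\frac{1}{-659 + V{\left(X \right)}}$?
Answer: $- \frac{1}{363} \approx -0.0027548$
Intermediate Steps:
$X = -12$ ($X = 4 \left(-3\right) = -12$)
$l{\left(Y,K \right)} = 8$ ($l{\left(Y,K \right)} = \left(-2\right) \left(-4\right) = 8$)
$V{\left(Q \right)} = 8 + 2 Q^{2}$ ($V{\left(Q \right)} = \left(Q^{2} + Q Q\right) + 8 = \left(Q^{2} + Q^{2}\right) + 8 = 2 Q^{2} + 8 = 8 + 2 Q^{2}$)
$\frac{1}{-659 + V{\left(X \right)}} = \frac{1}{-659 + \left(8 + 2 \left(-12\right)^{2}\right)} = \frac{1}{-659 + \left(8 + 2 \cdot 144\right)} = \frac{1}{-659 + \left(8 + 288\right)} = \frac{1}{-659 + 296} = \frac{1}{-363} = - \frac{1}{363}$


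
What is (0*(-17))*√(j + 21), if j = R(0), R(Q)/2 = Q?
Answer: 0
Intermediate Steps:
R(Q) = 2*Q
j = 0 (j = 2*0 = 0)
(0*(-17))*√(j + 21) = (0*(-17))*√(0 + 21) = 0*√21 = 0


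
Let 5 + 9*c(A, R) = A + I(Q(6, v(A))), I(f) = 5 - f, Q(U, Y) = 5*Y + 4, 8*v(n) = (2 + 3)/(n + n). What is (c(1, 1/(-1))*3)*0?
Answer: 0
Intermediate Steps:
v(n) = 5/(16*n) (v(n) = ((2 + 3)/(n + n))/8 = (5/((2*n)))/8 = (5*(1/(2*n)))/8 = (5/(2*n))/8 = 5/(16*n))
Q(U, Y) = 4 + 5*Y
c(A, R) = -4/9 - 25/(144*A) + A/9 (c(A, R) = -5/9 + (A + (5 - (4 + 5*(5/(16*A)))))/9 = -5/9 + (A + (5 - (4 + 25/(16*A))))/9 = -5/9 + (A + (5 + (-4 - 25/(16*A))))/9 = -5/9 + (A + (1 - 25/(16*A)))/9 = -5/9 + (1 + A - 25/(16*A))/9 = -5/9 + (⅑ - 25/(144*A) + A/9) = -4/9 - 25/(144*A) + A/9)
(c(1, 1/(-1))*3)*0 = (((1/144)*(-25 + 16*1*(-4 + 1))/1)*3)*0 = (((1/144)*1*(-25 + 16*1*(-3)))*3)*0 = (((1/144)*1*(-25 - 48))*3)*0 = (((1/144)*1*(-73))*3)*0 = -73/144*3*0 = -73/48*0 = 0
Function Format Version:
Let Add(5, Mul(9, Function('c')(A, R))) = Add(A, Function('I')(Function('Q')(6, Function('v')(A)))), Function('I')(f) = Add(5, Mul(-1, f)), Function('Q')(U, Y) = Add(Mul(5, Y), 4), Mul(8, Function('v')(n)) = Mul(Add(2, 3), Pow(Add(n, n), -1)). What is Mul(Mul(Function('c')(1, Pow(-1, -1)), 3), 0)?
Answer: 0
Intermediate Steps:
Function('v')(n) = Mul(Rational(5, 16), Pow(n, -1)) (Function('v')(n) = Mul(Rational(1, 8), Mul(Add(2, 3), Pow(Add(n, n), -1))) = Mul(Rational(1, 8), Mul(5, Pow(Mul(2, n), -1))) = Mul(Rational(1, 8), Mul(5, Mul(Rational(1, 2), Pow(n, -1)))) = Mul(Rational(1, 8), Mul(Rational(5, 2), Pow(n, -1))) = Mul(Rational(5, 16), Pow(n, -1)))
Function('Q')(U, Y) = Add(4, Mul(5, Y))
Function('c')(A, R) = Add(Rational(-4, 9), Mul(Rational(-25, 144), Pow(A, -1)), Mul(Rational(1, 9), A)) (Function('c')(A, R) = Add(Rational(-5, 9), Mul(Rational(1, 9), Add(A, Add(5, Mul(-1, Add(4, Mul(5, Mul(Rational(5, 16), Pow(A, -1))))))))) = Add(Rational(-5, 9), Mul(Rational(1, 9), Add(A, Add(5, Mul(-1, Add(4, Mul(Rational(25, 16), Pow(A, -1)))))))) = Add(Rational(-5, 9), Mul(Rational(1, 9), Add(A, Add(5, Add(-4, Mul(Rational(-25, 16), Pow(A, -1))))))) = Add(Rational(-5, 9), Mul(Rational(1, 9), Add(A, Add(1, Mul(Rational(-25, 16), Pow(A, -1)))))) = Add(Rational(-5, 9), Mul(Rational(1, 9), Add(1, A, Mul(Rational(-25, 16), Pow(A, -1))))) = Add(Rational(-5, 9), Add(Rational(1, 9), Mul(Rational(-25, 144), Pow(A, -1)), Mul(Rational(1, 9), A))) = Add(Rational(-4, 9), Mul(Rational(-25, 144), Pow(A, -1)), Mul(Rational(1, 9), A)))
Mul(Mul(Function('c')(1, Pow(-1, -1)), 3), 0) = Mul(Mul(Mul(Rational(1, 144), Pow(1, -1), Add(-25, Mul(16, 1, Add(-4, 1)))), 3), 0) = Mul(Mul(Mul(Rational(1, 144), 1, Add(-25, Mul(16, 1, -3))), 3), 0) = Mul(Mul(Mul(Rational(1, 144), 1, Add(-25, -48)), 3), 0) = Mul(Mul(Mul(Rational(1, 144), 1, -73), 3), 0) = Mul(Mul(Rational(-73, 144), 3), 0) = Mul(Rational(-73, 48), 0) = 0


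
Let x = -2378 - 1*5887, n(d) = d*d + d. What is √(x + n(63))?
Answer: I*√4233 ≈ 65.062*I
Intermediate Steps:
n(d) = d + d² (n(d) = d² + d = d + d²)
x = -8265 (x = -2378 - 5887 = -8265)
√(x + n(63)) = √(-8265 + 63*(1 + 63)) = √(-8265 + 63*64) = √(-8265 + 4032) = √(-4233) = I*√4233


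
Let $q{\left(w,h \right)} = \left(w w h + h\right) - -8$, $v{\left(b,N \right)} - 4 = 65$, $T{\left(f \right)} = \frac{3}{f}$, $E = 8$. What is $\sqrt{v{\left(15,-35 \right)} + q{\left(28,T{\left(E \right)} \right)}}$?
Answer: $\frac{\sqrt{5942}}{4} \approx 19.271$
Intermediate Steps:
$v{\left(b,N \right)} = 69$ ($v{\left(b,N \right)} = 4 + 65 = 69$)
$q{\left(w,h \right)} = 8 + h + h w^{2}$ ($q{\left(w,h \right)} = \left(w^{2} h + h\right) + 8 = \left(h w^{2} + h\right) + 8 = \left(h + h w^{2}\right) + 8 = 8 + h + h w^{2}$)
$\sqrt{v{\left(15,-35 \right)} + q{\left(28,T{\left(E \right)} \right)}} = \sqrt{69 + \left(8 + \frac{3}{8} + \frac{3}{8} \cdot 28^{2}\right)} = \sqrt{69 + \left(8 + 3 \cdot \frac{1}{8} + 3 \cdot \frac{1}{8} \cdot 784\right)} = \sqrt{69 + \left(8 + \frac{3}{8} + \frac{3}{8} \cdot 784\right)} = \sqrt{69 + \left(8 + \frac{3}{8} + 294\right)} = \sqrt{69 + \frac{2419}{8}} = \sqrt{\frac{2971}{8}} = \frac{\sqrt{5942}}{4}$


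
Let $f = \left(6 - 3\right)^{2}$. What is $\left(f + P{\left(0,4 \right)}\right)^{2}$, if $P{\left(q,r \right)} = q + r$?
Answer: $169$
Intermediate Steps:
$f = 9$ ($f = 3^{2} = 9$)
$\left(f + P{\left(0,4 \right)}\right)^{2} = \left(9 + \left(0 + 4\right)\right)^{2} = \left(9 + 4\right)^{2} = 13^{2} = 169$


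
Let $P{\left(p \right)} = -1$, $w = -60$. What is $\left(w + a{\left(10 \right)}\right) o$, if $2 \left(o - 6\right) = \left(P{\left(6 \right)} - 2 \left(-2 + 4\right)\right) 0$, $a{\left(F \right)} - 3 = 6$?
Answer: $-306$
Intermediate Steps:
$a{\left(F \right)} = 9$ ($a{\left(F \right)} = 3 + 6 = 9$)
$o = 6$ ($o = 6 + \frac{\left(-1 - 2 \left(-2 + 4\right)\right) 0}{2} = 6 + \frac{\left(-1 - 4\right) 0}{2} = 6 + \frac{\left(-5\right) 0}{2} = 6 + \frac{1}{2} \cdot 0 = 6 + 0 = 6$)
$\left(w + a{\left(10 \right)}\right) o = \left(-60 + 9\right) 6 = \left(-51\right) 6 = -306$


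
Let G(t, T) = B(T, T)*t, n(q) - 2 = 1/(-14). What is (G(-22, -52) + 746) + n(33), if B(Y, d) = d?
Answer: 26487/14 ≈ 1891.9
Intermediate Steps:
n(q) = 27/14 (n(q) = 2 + 1/(-14) = 2 - 1/14 = 27/14)
G(t, T) = T*t
(G(-22, -52) + 746) + n(33) = (-52*(-22) + 746) + 27/14 = (1144 + 746) + 27/14 = 1890 + 27/14 = 26487/14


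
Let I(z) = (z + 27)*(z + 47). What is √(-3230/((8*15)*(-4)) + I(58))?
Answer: √1286169/12 ≈ 94.508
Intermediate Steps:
I(z) = (27 + z)*(47 + z)
√(-3230/((8*15)*(-4)) + I(58)) = √(-3230/((8*15)*(-4)) + (1269 + 58² + 74*58)) = √(-3230/(120*(-4)) + (1269 + 3364 + 4292)) = √(-3230/(-480) + 8925) = √(-3230*(-1/480) + 8925) = √(323/48 + 8925) = √(428723/48) = √1286169/12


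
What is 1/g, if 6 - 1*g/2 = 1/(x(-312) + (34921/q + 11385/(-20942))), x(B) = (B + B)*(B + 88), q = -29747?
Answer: 87074020959847/1044887005594816 ≈ 0.083333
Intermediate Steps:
x(B) = 2*B*(88 + B) (x(B) = (2*B)*(88 + B) = 2*B*(88 + B))
g = 1044887005594816/87074020959847 (g = 12 - 2/(2*(-312)*(88 - 312) + (34921/(-29747) + 11385/(-20942))) = 12 - 2/(2*(-312)*(-224) + (34921*(-1/29747) + 11385*(-1/20942))) = 12 - 2/(139776 + (-34921/29747 - 11385/20942)) = 12 - 2/(139776 - 1069985177/622961674) = 12 - 2/87074020959847/622961674 = 12 - 2*622961674/87074020959847 = 12 - 1245923348/87074020959847 = 1044887005594816/87074020959847 ≈ 12.000)
1/g = 1/(1044887005594816/87074020959847) = 87074020959847/1044887005594816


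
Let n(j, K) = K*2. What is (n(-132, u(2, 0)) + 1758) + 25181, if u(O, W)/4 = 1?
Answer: 26947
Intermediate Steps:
u(O, W) = 4 (u(O, W) = 4*1 = 4)
n(j, K) = 2*K
(n(-132, u(2, 0)) + 1758) + 25181 = (2*4 + 1758) + 25181 = (8 + 1758) + 25181 = 1766 + 25181 = 26947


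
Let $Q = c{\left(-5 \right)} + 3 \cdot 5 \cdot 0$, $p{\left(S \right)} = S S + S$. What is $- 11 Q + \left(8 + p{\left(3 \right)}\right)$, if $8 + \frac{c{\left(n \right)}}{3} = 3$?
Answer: $185$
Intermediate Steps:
$p{\left(S \right)} = S + S^{2}$ ($p{\left(S \right)} = S^{2} + S = S + S^{2}$)
$c{\left(n \right)} = -15$ ($c{\left(n \right)} = -24 + 3 \cdot 3 = -24 + 9 = -15$)
$Q = -15$ ($Q = -15 + 3 \cdot 5 \cdot 0 = -15 + 3 \cdot 0 = -15 + 0 = -15$)
$- 11 Q + \left(8 + p{\left(3 \right)}\right) = \left(-11\right) \left(-15\right) + \left(8 + 3 \left(1 + 3\right)\right) = 165 + \left(8 + 3 \cdot 4\right) = 165 + \left(8 + 12\right) = 165 + 20 = 185$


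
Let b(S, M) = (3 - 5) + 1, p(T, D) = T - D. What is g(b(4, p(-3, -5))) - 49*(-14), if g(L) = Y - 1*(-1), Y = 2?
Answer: 689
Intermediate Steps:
b(S, M) = -1 (b(S, M) = -2 + 1 = -1)
g(L) = 3 (g(L) = 2 - 1*(-1) = 2 + 1 = 3)
g(b(4, p(-3, -5))) - 49*(-14) = 3 - 49*(-14) = 3 + 686 = 689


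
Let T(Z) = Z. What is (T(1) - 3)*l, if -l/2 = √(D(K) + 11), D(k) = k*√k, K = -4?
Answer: 4*√(11 - 8*I) ≈ 14.029 - 4.562*I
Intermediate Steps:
D(k) = k^(3/2)
l = -2*√(11 - 8*I) (l = -2*√((-4)^(3/2) + 11) = -2*√(-8*I + 11) = -2*√(11 - 8*I) ≈ -7.0145 + 2.281*I)
(T(1) - 3)*l = (1 - 3)*(-2*√(11 - 8*I)) = -(-4)*√(11 - 8*I) = 4*√(11 - 8*I)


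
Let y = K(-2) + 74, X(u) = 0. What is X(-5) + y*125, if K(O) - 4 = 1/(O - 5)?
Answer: 68125/7 ≈ 9732.1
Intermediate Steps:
K(O) = 4 + 1/(-5 + O) (K(O) = 4 + 1/(O - 5) = 4 + 1/(-5 + O))
y = 545/7 (y = (-19 + 4*(-2))/(-5 - 2) + 74 = (-19 - 8)/(-7) + 74 = -1/7*(-27) + 74 = 27/7 + 74 = 545/7 ≈ 77.857)
X(-5) + y*125 = 0 + (545/7)*125 = 0 + 68125/7 = 68125/7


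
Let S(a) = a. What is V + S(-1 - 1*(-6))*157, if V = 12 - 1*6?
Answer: 791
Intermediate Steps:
V = 6 (V = 12 - 6 = 6)
V + S(-1 - 1*(-6))*157 = 6 + (-1 - 1*(-6))*157 = 6 + (-1 + 6)*157 = 6 + 5*157 = 6 + 785 = 791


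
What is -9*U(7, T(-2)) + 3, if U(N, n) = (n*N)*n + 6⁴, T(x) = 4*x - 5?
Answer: -22308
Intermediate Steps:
T(x) = -5 + 4*x
U(N, n) = 1296 + N*n² (U(N, n) = (N*n)*n + 1296 = N*n² + 1296 = 1296 + N*n²)
-9*U(7, T(-2)) + 3 = -9*(1296 + 7*(-5 + 4*(-2))²) + 3 = -9*(1296 + 7*(-5 - 8)²) + 3 = -9*(1296 + 7*(-13)²) + 3 = -9*(1296 + 7*169) + 3 = -9*(1296 + 1183) + 3 = -9*2479 + 3 = -22311 + 3 = -22308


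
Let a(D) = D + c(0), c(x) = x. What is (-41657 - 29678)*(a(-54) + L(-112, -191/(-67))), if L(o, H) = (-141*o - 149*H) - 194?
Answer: -72261570315/67 ≈ -1.0785e+9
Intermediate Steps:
L(o, H) = -194 - 149*H - 141*o (L(o, H) = (-149*H - 141*o) - 194 = -194 - 149*H - 141*o)
a(D) = D (a(D) = D + 0 = D)
(-41657 - 29678)*(a(-54) + L(-112, -191/(-67))) = (-41657 - 29678)*(-54 + (-194 - (-28459)/(-67) - 141*(-112))) = -71335*(-54 + (-194 - (-28459)*(-1)/67 + 15792)) = -71335*(-54 + (-194 - 149*191/67 + 15792)) = -71335*(-54 + (-194 - 28459/67 + 15792)) = -71335*(-54 + 1016607/67) = -71335*1012989/67 = -72261570315/67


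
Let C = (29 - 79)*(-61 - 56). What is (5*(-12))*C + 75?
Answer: -350925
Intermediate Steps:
C = 5850 (C = -50*(-117) = 5850)
(5*(-12))*C + 75 = (5*(-12))*5850 + 75 = -60*5850 + 75 = -351000 + 75 = -350925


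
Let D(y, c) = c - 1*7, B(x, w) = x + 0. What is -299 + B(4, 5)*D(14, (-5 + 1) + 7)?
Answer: -315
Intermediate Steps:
B(x, w) = x
D(y, c) = -7 + c (D(y, c) = c - 7 = -7 + c)
-299 + B(4, 5)*D(14, (-5 + 1) + 7) = -299 + 4*(-7 + ((-5 + 1) + 7)) = -299 + 4*(-7 + (-4 + 7)) = -299 + 4*(-7 + 3) = -299 + 4*(-4) = -299 - 16 = -315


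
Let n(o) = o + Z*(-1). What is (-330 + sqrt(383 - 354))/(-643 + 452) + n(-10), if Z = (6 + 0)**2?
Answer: -8456/191 - sqrt(29)/191 ≈ -44.300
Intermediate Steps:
Z = 36 (Z = 6**2 = 36)
n(o) = -36 + o (n(o) = o + 36*(-1) = o - 36 = -36 + o)
(-330 + sqrt(383 - 354))/(-643 + 452) + n(-10) = (-330 + sqrt(383 - 354))/(-643 + 452) + (-36 - 10) = (-330 + sqrt(29))/(-191) - 46 = (-330 + sqrt(29))*(-1/191) - 46 = (330/191 - sqrt(29)/191) - 46 = -8456/191 - sqrt(29)/191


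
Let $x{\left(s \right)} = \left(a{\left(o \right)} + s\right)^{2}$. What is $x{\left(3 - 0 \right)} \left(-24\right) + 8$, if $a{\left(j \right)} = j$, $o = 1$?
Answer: $-376$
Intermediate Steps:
$x{\left(s \right)} = \left(1 + s\right)^{2}$
$x{\left(3 - 0 \right)} \left(-24\right) + 8 = \left(1 + \left(3 - 0\right)\right)^{2} \left(-24\right) + 8 = \left(1 + \left(3 + 0\right)\right)^{2} \left(-24\right) + 8 = \left(1 + 3\right)^{2} \left(-24\right) + 8 = 4^{2} \left(-24\right) + 8 = 16 \left(-24\right) + 8 = -384 + 8 = -376$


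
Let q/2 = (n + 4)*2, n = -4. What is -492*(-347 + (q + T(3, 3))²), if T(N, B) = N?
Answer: 166296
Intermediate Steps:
q = 0 (q = 2*((-4 + 4)*2) = 2*(0*2) = 2*0 = 0)
-492*(-347 + (q + T(3, 3))²) = -492*(-347 + (0 + 3)²) = -492*(-347 + 3²) = -492*(-347 + 9) = -492*(-338) = 166296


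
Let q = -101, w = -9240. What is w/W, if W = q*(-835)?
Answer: -1848/16867 ≈ -0.10956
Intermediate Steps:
W = 84335 (W = -101*(-835) = 84335)
w/W = -9240/84335 = -9240*1/84335 = -1848/16867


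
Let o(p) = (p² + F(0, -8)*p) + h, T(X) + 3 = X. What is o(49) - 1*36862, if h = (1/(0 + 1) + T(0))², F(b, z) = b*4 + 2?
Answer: -34359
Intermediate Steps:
T(X) = -3 + X
F(b, z) = 2 + 4*b (F(b, z) = 4*b + 2 = 2 + 4*b)
h = 4 (h = (1/(0 + 1) + (-3 + 0))² = (1/1 - 3)² = (1 - 3)² = (-2)² = 4)
o(p) = 4 + p² + 2*p (o(p) = (p² + (2 + 4*0)*p) + 4 = (p² + (2 + 0)*p) + 4 = (p² + 2*p) + 4 = 4 + p² + 2*p)
o(49) - 1*36862 = (4 + 49² + 2*49) - 1*36862 = (4 + 2401 + 98) - 36862 = 2503 - 36862 = -34359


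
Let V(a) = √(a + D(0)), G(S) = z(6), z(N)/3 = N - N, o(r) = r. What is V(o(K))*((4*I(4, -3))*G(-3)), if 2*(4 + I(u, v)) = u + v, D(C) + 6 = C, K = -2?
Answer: 0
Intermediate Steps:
z(N) = 0 (z(N) = 3*(N - N) = 3*0 = 0)
D(C) = -6 + C
I(u, v) = -4 + u/2 + v/2 (I(u, v) = -4 + (u + v)/2 = -4 + (u/2 + v/2) = -4 + u/2 + v/2)
G(S) = 0
V(a) = √(-6 + a) (V(a) = √(a + (-6 + 0)) = √(a - 6) = √(-6 + a))
V(o(K))*((4*I(4, -3))*G(-3)) = √(-6 - 2)*((4*(-4 + (½)*4 + (½)*(-3)))*0) = √(-8)*((4*(-4 + 2 - 3/2))*0) = (2*I*√2)*((4*(-7/2))*0) = (2*I*√2)*(-14*0) = (2*I*√2)*0 = 0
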